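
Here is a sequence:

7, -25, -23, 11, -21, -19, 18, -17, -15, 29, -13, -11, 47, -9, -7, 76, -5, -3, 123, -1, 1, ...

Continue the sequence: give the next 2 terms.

199, 3

Positions follow the repeating pattern ABB; grouping by letter gives 2 tracks.
Track A = 7, 11, 18, 29, 47, 76, 123: a Fibonacci-like recurrence a_n = a_{n-1} + a_{n-2}.
Track B = -25, -23, -21, -19, -17, -15, -13, -11, -9, -7, -5, -3, -1, 1: linear: a_n = -27 + 2·n.
Term 22 comes from track A (its 8th entry): 199.
Position 23 → track B, term 15 = 3.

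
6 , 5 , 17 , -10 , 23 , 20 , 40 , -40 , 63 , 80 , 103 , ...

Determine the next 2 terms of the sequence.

-160, 166

Positions 1, 3, 5, … form one subsequence and positions 2, 4, 6, … form another.
Stream A is 6, 17, 23, 40, 63, 103, which is Fibonacci-style (each term is the sum of the two before it).
Stream B is 5, -10, 20, -40, 80, which is geometric, ×-2 each step.
Position 12 → stream B, term 6 = -160.
Position 13 falls in stream A as its term 7, giving 166.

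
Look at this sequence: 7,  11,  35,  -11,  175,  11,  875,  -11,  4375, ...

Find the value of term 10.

The terms cycle through 2 interleaved subsequences.
Track A = 7, 35, 175, 875, 4375: geometric, ×5 each step.
Track B = 11, -11, 11, -11: alternating ±11.
Position 10 → track B, term 5 = 11.

11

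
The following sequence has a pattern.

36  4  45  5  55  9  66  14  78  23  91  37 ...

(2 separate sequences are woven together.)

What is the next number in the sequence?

Odd-indexed and even-indexed terms follow separate rules.
Subsequence A: 36, 45, 55, 66, 78, 91. The triangular numbers T_8, T_9, ….
Subsequence B: 4, 5, 9, 14, 23, 37. Each term equals the sum of the previous two.
Position 13 falls in subsequence A as its term 7, giving 105.

105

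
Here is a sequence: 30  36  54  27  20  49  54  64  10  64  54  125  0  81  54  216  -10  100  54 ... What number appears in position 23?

54

Split by position mod 4: positions 1, 5, 9, … form one track, and each other residue class forms its own.
Track A: 30, 20, 10, 0, -10 — arithmetic, step −10.
Track B: 36, 49, 64, 81, 100 — perfect squares starting at 6².
Track C: 54, 54, 54, 54, 54 — always 54.
Track D: 27, 64, 125, 216 — the cubes 3³, 4³, 5³, ….
The 23rd slot belongs to track C; its 6th term is 54.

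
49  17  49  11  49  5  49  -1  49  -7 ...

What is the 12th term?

Taking every 2nd term gives 2 separate tracks.
Subsequence A is 49, 49, 49, 49, 49, which is constant 49.
Subsequence B is 17, 11, 5, -1, -7, which is arithmetic with common difference −6.
Term 12 comes from subsequence B (its 6th entry): -13.

-13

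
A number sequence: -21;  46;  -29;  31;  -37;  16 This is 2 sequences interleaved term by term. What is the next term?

Odd-indexed and even-indexed terms follow separate rules.
Stream A = -21, -29, -37: arithmetic, step −8.
Stream B = 46, 31, 16: linear: a_n = 61 − 15·n.
Term 7 comes from stream A (its 4th entry): -45.

-45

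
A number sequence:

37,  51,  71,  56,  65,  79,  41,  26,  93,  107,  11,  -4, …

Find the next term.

Positions follow the repeating pattern AABB; grouping by letter gives 2 tracks.
Track A: 37, 51, 65, 79, 93, 107 (arithmetic with common difference +14).
Track B: 71, 56, 41, 26, 11, -4 (arithmetic, step −15).
Position 13 falls in track A as its term 7, giving 121.

121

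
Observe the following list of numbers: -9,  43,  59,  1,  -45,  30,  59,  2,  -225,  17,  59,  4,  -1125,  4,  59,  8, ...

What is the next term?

-5625

Taking every 4th term gives 4 separate tracks.
Track A = -9, -45, -225, -1125: multiplying by 5 each time.
Track B = 43, 30, 17, 4: subtracting 13 each time.
Track C = 59, 59, 59, 59: always 59.
Track D = 1, 2, 4, 8: powers of 2.
The 17th slot belongs to track A; its 5th term is -5625.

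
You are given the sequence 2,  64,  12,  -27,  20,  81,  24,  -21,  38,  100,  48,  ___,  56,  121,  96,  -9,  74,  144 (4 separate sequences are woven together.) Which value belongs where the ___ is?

-15

Split by position mod 4: positions 1, 5, 9, … form one track, and each other residue class forms its own.
Stream A is 2, 20, 38, 56, 74, which is adding 18 each time.
Stream B is 64, 81, 100, 121, 144, which is the squares 8², 9², 10², ….
Stream C is 12, 24, 48, 96, which is geometric, ×2 each step.
Stream D is -27, -21, ?, -9, which is linear: a_n = -33 + 6·n.
Stream D's pattern makes the blank -15.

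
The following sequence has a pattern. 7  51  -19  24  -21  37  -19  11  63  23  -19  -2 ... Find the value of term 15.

-19

The terms cycle through 4 interleaved subsequences.
Track A is 7, -21, 63, which is multiplying by -3 each time.
Track B is 51, 37, 23, which is arithmetic, step −14.
Track C is -19, -19, -19, which is always -19.
Track D is 24, 11, -2, which is arithmetic with common difference −13.
Position 15 falls in track C as its term 4, giving -19.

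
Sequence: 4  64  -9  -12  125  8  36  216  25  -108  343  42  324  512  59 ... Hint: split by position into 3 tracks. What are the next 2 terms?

Read the sequence 3 terms at a time; column i is its own pattern.
Track A: 4, -12, 36, -108, 324 (geometric, ×-3 each step).
Track B: 64, 125, 216, 343, 512 (consecutive cubes n³ from n = 4).
Track C: -9, 8, 25, 42, 59 (adding 17 each time).
Position 16 → track A, term 6 = -972.
Position 17 → track B, term 6 = 729.

-972, 729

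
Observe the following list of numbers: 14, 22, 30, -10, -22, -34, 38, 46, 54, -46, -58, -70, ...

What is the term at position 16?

Reading positions in blocks of 6 reveals the pattern AAABBB — 2 tracks woven together.
Stream A: 14, 22, 30, 38, 46, 54 (adding 8 each time).
Stream B: -10, -22, -34, -46, -58, -70 (arithmetic, step −12).
Position 16 → stream B, term 7 = -82.

-82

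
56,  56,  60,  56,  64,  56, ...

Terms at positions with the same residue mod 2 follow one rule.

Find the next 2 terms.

68, 56

The terms cycle through 2 interleaved subsequences.
Subsequence A is 56, 60, 64, which is adding 4 each time.
Subsequence B is 56, 56, 56, which is always 56.
Term 7 comes from subsequence A (its 4th entry): 68.
Term 8 comes from subsequence B (its 4th entry): 56.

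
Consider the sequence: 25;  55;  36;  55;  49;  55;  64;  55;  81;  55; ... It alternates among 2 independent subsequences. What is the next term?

100

Taking every 2nd term gives 2 separate tracks.
Subsequence A is 25, 36, 49, 64, 81, which is the squares 5², 6², 7², ….
Subsequence B is 55, 55, 55, 55, 55, which is the constant sequence 55.
Position 11 → subsequence A, term 6 = 100.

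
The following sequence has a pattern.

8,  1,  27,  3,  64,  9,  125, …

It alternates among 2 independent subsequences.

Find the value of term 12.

Odd-indexed and even-indexed terms follow separate rules.
Track A: 8, 27, 64, 125. Perfect cubes starting at 2³.
Track B: 1, 3, 9. Powers of 3.
The 12th slot belongs to track B; its 6th term is 243.

243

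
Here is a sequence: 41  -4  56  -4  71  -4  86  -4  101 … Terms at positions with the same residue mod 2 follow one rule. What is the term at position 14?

Positions 1, 3, 5, … form one subsequence and positions 2, 4, 6, … form another.
Track A: 41, 56, 71, 86, 101 — arithmetic with common difference +15.
Track B: -4, -4, -4, -4 — the constant sequence -4.
Position 14 falls in track B as its term 7, giving -4.

-4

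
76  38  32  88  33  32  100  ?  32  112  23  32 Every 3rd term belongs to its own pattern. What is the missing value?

Read the sequence 3 terms at a time; column i is its own pattern.
Track A: 76, 88, 100, 112 (linear: a_n = 64 + 12·n).
Track B: 38, 33, ?, 23 (linear: a_n = 43 − 5·n).
Track C: 32, 32, 32, 32 (always 32).
Track B's pattern makes the blank 28.

28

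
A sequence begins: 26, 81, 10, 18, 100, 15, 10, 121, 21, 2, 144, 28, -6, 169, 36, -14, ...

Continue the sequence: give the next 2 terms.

196, 45

The terms cycle through 3 interleaved subsequences.
Track A = 26, 18, 10, 2, -6, -14: subtracting 8 each time.
Track B = 81, 100, 121, 144, 169: consecutive squares n² from n = 9.
Track C = 10, 15, 21, 28, 36: triangular numbers starting at T_4.
Term 17 comes from track B (its 6th entry): 196.
Position 18 falls in track C as its term 6, giving 45.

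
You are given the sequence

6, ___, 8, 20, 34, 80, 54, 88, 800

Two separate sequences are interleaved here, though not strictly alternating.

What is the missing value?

14

Reading positions in blocks of 3 reveals the pattern AAB — 2 tracks woven together.
Subsequence A: 6, ?, 20, 34, 54, 88 — Fibonacci-style (each term is the sum of the two before it).
Subsequence B: 8, 80, 800 — geometric with ratio 10.
The gap is subsequence A's term 2; the rule gives 14.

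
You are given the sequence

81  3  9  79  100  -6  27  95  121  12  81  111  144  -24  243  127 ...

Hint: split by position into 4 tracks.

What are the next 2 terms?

Split by position mod 4 into 4 tracks.
Track A: 81, 100, 121, 144 (perfect squares starting at 9²).
Track B: 3, -6, 12, -24 (multiplying by -2 each time).
Track C: 9, 27, 81, 243 (successive powers of 3).
Track D: 79, 95, 111, 127 (adding 16 each time).
Position 17 falls in track A as its term 5, giving 169.
Term 18 comes from track B (its 5th entry): 48.

169, 48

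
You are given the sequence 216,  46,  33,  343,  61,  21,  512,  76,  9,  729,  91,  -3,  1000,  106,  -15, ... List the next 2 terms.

1331, 121

Split by position mod 3 into 3 tracks.
Subsequence A: 216, 343, 512, 729, 1000 — the cubes 6³, 7³, 8³, ….
Subsequence B: 46, 61, 76, 91, 106 — arithmetic, step +15.
Subsequence C: 33, 21, 9, -3, -15 — arithmetic with common difference −12.
Position 16 → subsequence A, term 6 = 1331.
Term 17 comes from subsequence B (its 6th entry): 121.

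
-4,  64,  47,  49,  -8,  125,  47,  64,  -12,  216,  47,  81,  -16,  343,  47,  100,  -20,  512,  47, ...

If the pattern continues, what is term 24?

144

The terms cycle through 4 interleaved subsequences.
Subsequence A = -4, -8, -12, -16, -20: subtracting 4 each time.
Subsequence B = 64, 125, 216, 343, 512: perfect cubes starting at 4³.
Subsequence C = 47, 47, 47, 47, 47: constant 47.
Subsequence D = 49, 64, 81, 100: consecutive squares n² from n = 7.
Position 24 → subsequence D, term 6 = 144.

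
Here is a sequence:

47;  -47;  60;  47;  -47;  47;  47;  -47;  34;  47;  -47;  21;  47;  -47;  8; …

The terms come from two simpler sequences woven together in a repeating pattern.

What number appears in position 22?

47

Positions follow the repeating pattern AAB; grouping by letter gives 2 tracks.
Stream A: 47, -47, 47, -47, 47, -47, 47, -47, 47, -47 (the oscillation 47·(−1)^(n+1)).
Stream B: 60, 47, 34, 21, 8 (arithmetic with common difference −13).
Position 22 → stream A, term 15 = 47.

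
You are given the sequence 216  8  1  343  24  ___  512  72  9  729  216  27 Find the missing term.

3

The terms cycle through 3 interleaved subsequences.
Track A: 216, 343, 512, 729. The cubes 6³, 7³, 8³, ….
Track B: 8, 24, 72, 216. A geometric progression (common ratio 3).
Track C: 1, ?, 9, 27. Powers of 3.
Track C's pattern makes the blank 3.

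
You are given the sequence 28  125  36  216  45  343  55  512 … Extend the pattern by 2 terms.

Taking every 2nd term gives 2 separate tracks.
Subsequence A = 28, 36, 45, 55: triangular numbers starting at T_7.
Subsequence B = 125, 216, 343, 512: the cubes 5³, 6³, 7³, ….
Term 9 comes from subsequence A (its 5th entry): 66.
Term 10 comes from subsequence B (its 5th entry): 729.

66, 729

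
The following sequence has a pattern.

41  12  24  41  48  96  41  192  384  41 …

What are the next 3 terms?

The slot pattern repeats as ABB (period 3), so there are 2 interleaved tracks.
Stream A: 41, 41, 41, 41. The constant sequence 41.
Stream B: 12, 24, 48, 96, 192, 384. A geometric progression (common ratio 2).
Position 11 → stream B, term 7 = 768.
The 12th slot belongs to stream B; its 8th term is 1536.
The 13th slot belongs to stream A; its 5th term is 41.

768, 1536, 41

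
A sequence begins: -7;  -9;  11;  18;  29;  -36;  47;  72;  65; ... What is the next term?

-144

The terms cycle through 2 interleaved subsequences.
Subsequence A is -7, 11, 29, 47, 65, which is adding 18 each time.
Subsequence B is -9, 18, -36, 72, which is a geometric progression (common ratio -2).
Term 10 comes from subsequence B (its 5th entry): -144.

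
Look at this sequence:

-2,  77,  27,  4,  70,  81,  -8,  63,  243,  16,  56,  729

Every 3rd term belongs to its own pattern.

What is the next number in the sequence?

Taking every 3rd term gives 3 separate tracks.
Track A: -2, 4, -8, 16 — a geometric progression (common ratio -2).
Track B: 77, 70, 63, 56 — arithmetic, step −7.
Track C: 27, 81, 243, 729 — successive powers of 3.
Position 13 falls in track A as its term 5, giving -32.

-32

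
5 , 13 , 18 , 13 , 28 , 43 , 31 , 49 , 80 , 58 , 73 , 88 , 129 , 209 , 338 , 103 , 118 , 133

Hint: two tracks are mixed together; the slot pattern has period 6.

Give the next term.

547

Reading positions in blocks of 6 reveals the pattern AAABBB — 2 tracks woven together.
Track A: 5, 13, 18, 31, 49, 80, 129, 209, 338. Each term equals the sum of the previous two.
Track B: 13, 28, 43, 58, 73, 88, 103, 118, 133. Arithmetic, step +15.
Term 19 comes from track A (its 10th entry): 547.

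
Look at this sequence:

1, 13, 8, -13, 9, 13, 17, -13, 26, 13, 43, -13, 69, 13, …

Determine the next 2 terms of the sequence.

112, -13

The terms cycle through 2 interleaved subsequences.
Track A: 1, 8, 9, 17, 26, 43, 69 (each term equals the sum of the previous two).
Track B: 13, -13, 13, -13, 13, -13, 13 (alternating ±13).
Position 15 falls in track A as its term 8, giving 112.
The 16th slot belongs to track B; its 8th term is -13.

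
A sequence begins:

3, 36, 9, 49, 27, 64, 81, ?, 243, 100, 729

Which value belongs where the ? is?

81

Odd-indexed and even-indexed terms follow separate rules.
Subsequence A: 3, 9, 27, 81, 243, 729 — powers of 3.
Subsequence B: 36, 49, 64, ?, 100 — perfect squares starting at 6².
Subsequence B's pattern makes the blank 81.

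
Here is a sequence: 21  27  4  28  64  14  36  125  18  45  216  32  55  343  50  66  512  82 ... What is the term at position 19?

78

Taking every 3rd term gives 3 separate tracks.
Track A: 21, 28, 36, 45, 55, 66 — the triangular numbers T_6, T_7, ….
Track B: 27, 64, 125, 216, 343, 512 — perfect cubes starting at 3³.
Track C: 4, 14, 18, 32, 50, 82 — Fibonacci-style (each term is the sum of the two before it).
The 19th slot belongs to track A; its 7th term is 78.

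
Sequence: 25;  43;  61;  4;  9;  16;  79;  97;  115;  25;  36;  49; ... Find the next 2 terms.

133, 151

The slot pattern repeats as AAABBB (period 6), so there are 2 interleaved tracks.
Subsequence A: 25, 43, 61, 79, 97, 115. Arithmetic with common difference +18.
Subsequence B: 4, 9, 16, 25, 36, 49. The squares 2², 3², 4², ….
The 13th slot belongs to subsequence A; its 7th term is 133.
Term 14 comes from subsequence A (its 8th entry): 151.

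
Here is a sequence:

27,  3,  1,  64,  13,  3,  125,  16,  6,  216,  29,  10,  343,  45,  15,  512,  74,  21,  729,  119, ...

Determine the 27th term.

45

Taking every 3rd term gives 3 separate tracks.
Subsequence A: 27, 64, 125, 216, 343, 512, 729 — perfect cubes starting at 3³.
Subsequence B: 3, 13, 16, 29, 45, 74, 119 — each term equals the sum of the previous two.
Subsequence C: 1, 3, 6, 10, 15, 21 — triangular numbers n(n+1)/2 for n = 1, 2, ….
Term 27 comes from subsequence C (its 9th entry): 45.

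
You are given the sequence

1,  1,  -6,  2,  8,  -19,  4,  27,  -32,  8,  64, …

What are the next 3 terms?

-45, 16, 125

Split by position mod 3 into 3 tracks.
Stream A: 1, 2, 4, 8. Successive powers of 2.
Stream B: 1, 8, 27, 64. The cubes 1³, 2³, 3³, ….
Stream C: -6, -19, -32. Arithmetic, step −13.
Position 12 falls in stream C as its term 4, giving -45.
Term 13 comes from stream A (its 5th entry): 16.
Position 14 → stream B, term 5 = 125.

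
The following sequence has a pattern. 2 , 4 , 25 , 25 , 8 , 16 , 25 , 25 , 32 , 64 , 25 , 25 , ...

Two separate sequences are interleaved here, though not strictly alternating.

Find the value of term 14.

Positions follow the repeating pattern AABB; grouping by letter gives 2 tracks.
Track A: 2, 4, 8, 16, 32, 64 (powers of 2).
Track B: 25, 25, 25, 25, 25, 25 (constant 25).
The 14th slot belongs to track A; its 8th term is 256.

256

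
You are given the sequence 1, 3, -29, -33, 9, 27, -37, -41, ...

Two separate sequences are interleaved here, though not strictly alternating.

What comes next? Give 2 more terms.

81, 243

Positions follow the repeating pattern AABB; grouping by letter gives 2 tracks.
Track A is 1, 3, 9, 27, which is geometric with ratio 3.
Track B is -29, -33, -37, -41, which is arithmetic with common difference −4.
Term 9 comes from track A (its 5th entry): 81.
Position 10 → track A, term 6 = 243.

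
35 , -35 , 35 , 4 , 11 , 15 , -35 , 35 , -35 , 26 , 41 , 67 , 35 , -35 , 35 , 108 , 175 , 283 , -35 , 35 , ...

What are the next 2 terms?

-35, 458

The slot pattern repeats as AAABBB (period 6), so there are 2 interleaved tracks.
Track A: 35, -35, 35, -35, 35, -35, 35, -35, 35, -35, 35 — the oscillation 35·(−1)^(n+1).
Track B: 4, 11, 15, 26, 41, 67, 108, 175, 283 — Fibonacci-style (each term is the sum of the two before it).
The 21st slot belongs to track A; its 12th term is -35.
Term 22 comes from track B (its 10th entry): 458.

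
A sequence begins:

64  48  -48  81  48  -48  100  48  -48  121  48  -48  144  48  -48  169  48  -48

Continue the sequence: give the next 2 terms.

The slot pattern repeats as ABB (period 3), so there are 2 interleaved tracks.
Track A: 64, 81, 100, 121, 144, 169 — the squares 8², 9², 10², ….
Track B: 48, -48, 48, -48, 48, -48, 48, -48, 48, -48, 48, -48 — oscillating between 48 and -48.
Position 19 falls in track A as its term 7, giving 196.
Position 20 falls in track B as its term 13, giving 48.

196, 48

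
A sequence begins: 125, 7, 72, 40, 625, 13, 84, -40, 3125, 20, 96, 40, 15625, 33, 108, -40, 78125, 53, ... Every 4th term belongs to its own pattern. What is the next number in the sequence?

120

Read the sequence 4 terms at a time; column i is its own pattern.
Stream A: 125, 625, 3125, 15625, 78125. Powers of 5.
Stream B: 7, 13, 20, 33, 53. Each term equals the sum of the previous two.
Stream C: 72, 84, 96, 108. Adding 12 each time.
Stream D: 40, -40, 40, -40. The oscillation 40·(−1)^(n+1).
The 19th slot belongs to stream C; its 5th term is 120.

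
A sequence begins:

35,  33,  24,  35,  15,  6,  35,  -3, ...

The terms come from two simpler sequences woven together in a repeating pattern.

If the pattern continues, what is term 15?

Reading positions in blocks of 3 reveals the pattern ABB — 2 tracks woven together.
Track A is 35, 35, 35, which is constant 35.
Track B is 33, 24, 15, 6, -3, which is linear: a_n = 42 − 9·n.
Term 15 comes from track B (its 10th entry): -48.

-48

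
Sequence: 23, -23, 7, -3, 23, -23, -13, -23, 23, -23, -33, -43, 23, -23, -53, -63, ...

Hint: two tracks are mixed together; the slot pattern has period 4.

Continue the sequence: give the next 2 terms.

23, -23

The slot pattern repeats as AABB (period 4), so there are 2 interleaved tracks.
Track A: 23, -23, 23, -23, 23, -23, 23, -23 (alternating ±23).
Track B: 7, -3, -13, -23, -33, -43, -53, -63 (arithmetic, step −10).
The 17th slot belongs to track A; its 9th term is 23.
Term 18 comes from track A (its 10th entry): -23.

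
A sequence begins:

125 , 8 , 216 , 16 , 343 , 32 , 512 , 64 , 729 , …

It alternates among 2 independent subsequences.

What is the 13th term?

Odd-indexed and even-indexed terms follow separate rules.
Stream A: 125, 216, 343, 512, 729. Consecutive cubes n³ from n = 5.
Stream B: 8, 16, 32, 64. Powers of 2.
Position 13 falls in stream A as its term 7, giving 1331.

1331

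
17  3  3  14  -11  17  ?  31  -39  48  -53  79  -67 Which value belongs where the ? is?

Taking every 2nd term gives 2 separate tracks.
Track A: 17, 3, -11, ?, -39, -53, -67 — arithmetic with common difference −14.
Track B: 3, 14, 17, 31, 48, 79 — each term equals the sum of the previous two.
So the missing entry in track A is -25.

-25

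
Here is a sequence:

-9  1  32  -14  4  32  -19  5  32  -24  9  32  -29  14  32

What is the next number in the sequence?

-34

Split by position mod 3 into 3 tracks.
Stream A is -9, -14, -19, -24, -29, which is subtracting 5 each time.
Stream B is 1, 4, 5, 9, 14, which is a Fibonacci-like recurrence a_n = a_{n-1} + a_{n-2}.
Stream C is 32, 32, 32, 32, 32, which is constant 32.
Position 16 falls in stream A as its term 6, giving -34.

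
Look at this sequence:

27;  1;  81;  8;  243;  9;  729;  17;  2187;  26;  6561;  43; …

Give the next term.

The terms cycle through 2 interleaved subsequences.
Track A: 27, 81, 243, 729, 2187, 6561 — powers of 3.
Track B: 1, 8, 9, 17, 26, 43 — Fibonacci-style (each term is the sum of the two before it).
Position 13 → track A, term 7 = 19683.

19683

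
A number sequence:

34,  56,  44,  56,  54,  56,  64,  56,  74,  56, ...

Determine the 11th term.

Split by position mod 2 into 2 tracks.
Stream A: 34, 44, 54, 64, 74 — linear: a_n = 24 + 10·n.
Stream B: 56, 56, 56, 56, 56 — the constant sequence 56.
Position 11 falls in stream A as its term 6, giving 84.

84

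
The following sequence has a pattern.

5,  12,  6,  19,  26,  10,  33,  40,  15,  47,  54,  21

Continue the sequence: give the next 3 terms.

61, 68, 28

Reading positions in blocks of 3 reveals the pattern AAB — 2 tracks woven together.
Track A: 5, 12, 19, 26, 33, 40, 47, 54 — linear: a_n = -2 + 7·n.
Track B: 6, 10, 15, 21 — the triangular numbers T_3, T_4, ….
Position 13 falls in track A as its term 9, giving 61.
The 14th slot belongs to track A; its 10th term is 68.
Position 15 → track B, term 5 = 28.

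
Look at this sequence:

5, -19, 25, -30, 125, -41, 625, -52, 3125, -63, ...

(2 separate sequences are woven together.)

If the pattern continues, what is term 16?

Split by position mod 2 into 2 tracks.
Stream A = 5, 25, 125, 625, 3125: powers 5^1, 5^2, 5^3, ….
Stream B = -19, -30, -41, -52, -63: linear: a_n = -8 − 11·n.
Position 16 falls in stream B as its term 8, giving -96.

-96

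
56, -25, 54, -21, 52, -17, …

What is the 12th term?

Split by position mod 2 into 2 tracks.
Track A: 56, 54, 52. Arithmetic with common difference −2.
Track B: -25, -21, -17. Arithmetic, step +4.
Position 12 falls in track B as its term 6, giving -5.

-5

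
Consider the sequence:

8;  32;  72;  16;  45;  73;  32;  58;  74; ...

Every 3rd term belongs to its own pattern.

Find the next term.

64

The terms cycle through 3 interleaved subsequences.
Subsequence A = 8, 16, 32: successive powers of 2.
Subsequence B = 32, 45, 58: linear: a_n = 19 + 13·n.
Subsequence C = 72, 73, 74: adding 1 each time.
Term 10 comes from subsequence A (its 4th entry): 64.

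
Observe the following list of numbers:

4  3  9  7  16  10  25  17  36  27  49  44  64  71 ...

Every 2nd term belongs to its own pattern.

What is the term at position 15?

81

Taking every 2nd term gives 2 separate tracks.
Track A is 4, 9, 16, 25, 36, 49, 64, which is perfect squares starting at 2².
Track B is 3, 7, 10, 17, 27, 44, 71, which is a Fibonacci-like recurrence a_n = a_{n-1} + a_{n-2}.
Position 15 → track A, term 8 = 81.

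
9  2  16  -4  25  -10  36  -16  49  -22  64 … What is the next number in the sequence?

Taking every 2nd term gives 2 separate tracks.
Subsequence A: 9, 16, 25, 36, 49, 64 — the squares 3², 4², 5², ….
Subsequence B: 2, -4, -10, -16, -22 — arithmetic with common difference −6.
Position 12 → subsequence B, term 6 = -28.

-28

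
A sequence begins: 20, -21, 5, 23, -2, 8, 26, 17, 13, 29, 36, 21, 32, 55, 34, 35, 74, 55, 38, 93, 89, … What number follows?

Split by position mod 3: positions 1, 4, 7, … form one track, and each other residue class forms its own.
Subsequence A = 20, 23, 26, 29, 32, 35, 38: adding 3 each time.
Subsequence B = -21, -2, 17, 36, 55, 74, 93: arithmetic, step +19.
Subsequence C = 5, 8, 13, 21, 34, 55, 89: each term equals the sum of the previous two.
Term 22 comes from subsequence A (its 8th entry): 41.

41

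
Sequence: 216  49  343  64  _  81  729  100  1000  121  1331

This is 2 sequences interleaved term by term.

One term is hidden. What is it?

512

Positions 1, 3, 5, … form one subsequence and positions 2, 4, 6, … form another.
Track A is 216, 343, ?, 729, 1000, 1331, which is perfect cubes starting at 6³.
Track B is 49, 64, 81, 100, 121, which is the squares 7², 8², 9², ….
The gap is track A's term 3; the rule gives 512.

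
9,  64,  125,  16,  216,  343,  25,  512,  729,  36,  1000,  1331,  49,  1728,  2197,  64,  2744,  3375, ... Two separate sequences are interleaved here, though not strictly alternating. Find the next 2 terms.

81, 4096

Reading positions in blocks of 3 reveals the pattern ABB — 2 tracks woven together.
Subsequence A: 9, 16, 25, 36, 49, 64 — consecutive squares n² from n = 3.
Subsequence B: 64, 125, 216, 343, 512, 729, 1000, 1331, 1728, 2197, 2744, 3375 — consecutive cubes n³ from n = 4.
Position 19 → subsequence A, term 7 = 81.
Position 20 → subsequence B, term 13 = 4096.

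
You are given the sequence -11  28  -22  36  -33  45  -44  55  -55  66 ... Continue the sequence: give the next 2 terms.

-66, 78

Odd-indexed and even-indexed terms follow separate rules.
Track A: -11, -22, -33, -44, -55 (arithmetic, step −11).
Track B: 28, 36, 45, 55, 66 (triangular numbers n(n+1)/2 for n = 7, 8, …).
Position 11 → track A, term 6 = -66.
The 12th slot belongs to track B; its 6th term is 78.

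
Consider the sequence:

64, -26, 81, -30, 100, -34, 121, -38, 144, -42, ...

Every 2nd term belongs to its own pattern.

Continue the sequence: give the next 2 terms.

Odd-indexed and even-indexed terms follow separate rules.
Subsequence A: 64, 81, 100, 121, 144 (perfect squares starting at 8²).
Subsequence B: -26, -30, -34, -38, -42 (linear: a_n = -22 − 4·n).
Position 11 falls in subsequence A as its term 6, giving 169.
Term 12 comes from subsequence B (its 6th entry): -46.

169, -46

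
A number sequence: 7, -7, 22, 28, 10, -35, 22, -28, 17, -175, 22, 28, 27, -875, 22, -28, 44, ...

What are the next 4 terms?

-4375, 22, 28, 71

The terms cycle through 4 interleaved subsequences.
Subsequence A: 7, 10, 17, 27, 44 (a Fibonacci-like recurrence a_n = a_{n-1} + a_{n-2}).
Subsequence B: -7, -35, -175, -875 (multiplying by 5 each time).
Subsequence C: 22, 22, 22, 22 (constant 22).
Subsequence D: 28, -28, 28, -28 (alternating ±28).
The 18th slot belongs to subsequence B; its 5th term is -4375.
Position 19 falls in subsequence C as its term 5, giving 22.
Position 20 falls in subsequence D as its term 5, giving 28.
Term 21 comes from subsequence A (its 6th entry): 71.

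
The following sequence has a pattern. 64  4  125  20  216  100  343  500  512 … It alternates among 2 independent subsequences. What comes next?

2500

Positions 1, 3, 5, … form one subsequence and positions 2, 4, 6, … form another.
Stream A: 64, 125, 216, 343, 512 (consecutive cubes n³ from n = 4).
Stream B: 4, 20, 100, 500 (multiplying by 5 each time).
Term 10 comes from stream B (its 5th entry): 2500.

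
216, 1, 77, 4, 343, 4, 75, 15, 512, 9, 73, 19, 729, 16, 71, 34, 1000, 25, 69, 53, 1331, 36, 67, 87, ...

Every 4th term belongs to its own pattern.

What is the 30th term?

64

Taking every 4th term gives 4 separate tracks.
Track A = 216, 343, 512, 729, 1000, 1331: perfect cubes starting at 6³.
Track B = 1, 4, 9, 16, 25, 36: consecutive squares n² from n = 1.
Track C = 77, 75, 73, 71, 69, 67: linear: a_n = 79 − 2·n.
Track D = 4, 15, 19, 34, 53, 87: each term equals the sum of the previous two.
Position 30 → track B, term 8 = 64.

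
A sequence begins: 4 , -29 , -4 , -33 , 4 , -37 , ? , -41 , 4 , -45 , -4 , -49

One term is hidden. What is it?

Odd-indexed and even-indexed terms follow separate rules.
Track A: 4, -4, 4, ?, 4, -4 — oscillating between 4 and -4.
Track B: -29, -33, -37, -41, -45, -49 — subtracting 4 each time.
The gap is track A's term 4; the rule gives -4.

-4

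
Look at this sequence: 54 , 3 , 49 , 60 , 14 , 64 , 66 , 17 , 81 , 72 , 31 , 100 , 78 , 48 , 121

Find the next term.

The terms cycle through 3 interleaved subsequences.
Track A: 54, 60, 66, 72, 78 (adding 6 each time).
Track B: 3, 14, 17, 31, 48 (each term equals the sum of the previous two).
Track C: 49, 64, 81, 100, 121 (consecutive squares n² from n = 7).
Term 16 comes from track A (its 6th entry): 84.

84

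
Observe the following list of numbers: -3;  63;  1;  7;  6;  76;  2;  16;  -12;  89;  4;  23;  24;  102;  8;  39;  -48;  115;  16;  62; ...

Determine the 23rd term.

Read the sequence 4 terms at a time; column i is its own pattern.
Track A is -3, 6, -12, 24, -48, which is a geometric progression (common ratio -2).
Track B is 63, 76, 89, 102, 115, which is arithmetic, step +13.
Track C is 1, 2, 4, 8, 16, which is successive powers of 2.
Track D is 7, 16, 23, 39, 62, which is Fibonacci-style (each term is the sum of the two before it).
Position 23 falls in track C as its term 6, giving 32.

32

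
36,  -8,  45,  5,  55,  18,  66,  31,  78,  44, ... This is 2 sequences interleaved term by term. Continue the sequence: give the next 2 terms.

91, 57

Taking every 2nd term gives 2 separate tracks.
Stream A: 36, 45, 55, 66, 78. Triangular numbers starting at T_8.
Stream B: -8, 5, 18, 31, 44. Arithmetic with common difference +13.
Position 11 falls in stream A as its term 6, giving 91.
The 12th slot belongs to stream B; its 6th term is 57.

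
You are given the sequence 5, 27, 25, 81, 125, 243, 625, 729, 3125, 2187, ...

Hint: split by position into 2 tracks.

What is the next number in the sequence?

15625

Odd-indexed and even-indexed terms follow separate rules.
Track A = 5, 25, 125, 625, 3125: a geometric progression (common ratio 5).
Track B = 27, 81, 243, 729, 2187: powers 3^3, 3^4, 3^5, ….
The 11th slot belongs to track A; its 6th term is 15625.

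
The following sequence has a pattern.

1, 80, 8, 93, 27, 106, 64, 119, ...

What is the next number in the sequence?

Positions 1, 3, 5, … form one subsequence and positions 2, 4, 6, … form another.
Track A = 1, 8, 27, 64: consecutive cubes n³ from n = 1.
Track B = 80, 93, 106, 119: arithmetic with common difference +13.
Position 9 → track A, term 5 = 125.

125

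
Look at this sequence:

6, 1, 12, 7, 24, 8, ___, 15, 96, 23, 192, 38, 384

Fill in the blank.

Odd-indexed and even-indexed terms follow separate rules.
Subsequence A = 6, 12, 24, ?, 96, 192, 384: geometric, ×2 each step.
Subsequence B = 1, 7, 8, 15, 23, 38: each term equals the sum of the previous two.
The gap is subsequence A's term 4; the rule gives 48.

48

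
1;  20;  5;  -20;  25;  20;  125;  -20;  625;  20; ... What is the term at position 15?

Split by position mod 2 into 2 tracks.
Stream A is 1, 5, 25, 125, 625, which is powers of 5.
Stream B is 20, -20, 20, -20, 20, which is oscillating between 20 and -20.
The 15th slot belongs to stream A; its 8th term is 78125.

78125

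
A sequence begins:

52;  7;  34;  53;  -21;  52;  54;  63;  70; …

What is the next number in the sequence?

55

The terms cycle through 3 interleaved subsequences.
Track A = 52, 53, 54: arithmetic with common difference +1.
Track B = 7, -21, 63: geometric with ratio -3.
Track C = 34, 52, 70: arithmetic, step +18.
Position 10 falls in track A as its term 4, giving 55.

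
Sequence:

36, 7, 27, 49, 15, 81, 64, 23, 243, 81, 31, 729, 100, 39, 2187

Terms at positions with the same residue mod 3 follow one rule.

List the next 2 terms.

Read the sequence 3 terms at a time; column i is its own pattern.
Stream A is 36, 49, 64, 81, 100, which is the squares 6², 7², 8², ….
Stream B is 7, 15, 23, 31, 39, which is adding 8 each time.
Stream C is 27, 81, 243, 729, 2187, which is powers of 3.
Position 16 falls in stream A as its term 6, giving 121.
The 17th slot belongs to stream B; its 6th term is 47.

121, 47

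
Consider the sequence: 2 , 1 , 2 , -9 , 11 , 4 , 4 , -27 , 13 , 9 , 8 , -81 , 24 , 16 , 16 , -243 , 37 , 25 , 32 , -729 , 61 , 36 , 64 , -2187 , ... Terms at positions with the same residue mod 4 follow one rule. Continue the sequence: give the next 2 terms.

Split by position mod 4: positions 1, 5, 9, … form one track, and each other residue class forms its own.
Subsequence A = 2, 11, 13, 24, 37, 61: each term equals the sum of the previous two.
Subsequence B = 1, 4, 9, 16, 25, 36: consecutive squares n² from n = 1.
Subsequence C = 2, 4, 8, 16, 32, 64: powers of 2.
Subsequence D = -9, -27, -81, -243, -729, -2187: geometric with ratio 3.
The 25th slot belongs to subsequence A; its 7th term is 98.
Position 26 falls in subsequence B as its term 7, giving 49.

98, 49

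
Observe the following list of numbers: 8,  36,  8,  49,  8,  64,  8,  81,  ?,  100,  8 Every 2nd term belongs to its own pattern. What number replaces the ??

Taking every 2nd term gives 2 separate tracks.
Track A: 8, 8, 8, 8, ?, 8 (always 8).
Track B: 36, 49, 64, 81, 100 (perfect squares starting at 6²).
So the missing entry in track A is 8.

8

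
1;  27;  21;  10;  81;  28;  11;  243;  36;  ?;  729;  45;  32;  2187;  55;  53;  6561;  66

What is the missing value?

Taking every 3rd term gives 3 separate tracks.
Track A is 1, 10, 11, ?, 32, 53, which is Fibonacci-style (each term is the sum of the two before it).
Track B is 27, 81, 243, 729, 2187, 6561, which is successive powers of 3.
Track C is 21, 28, 36, 45, 55, 66, which is the triangular numbers T_6, T_7, ….
Filling track A at index 4 by its rule yields 21.

21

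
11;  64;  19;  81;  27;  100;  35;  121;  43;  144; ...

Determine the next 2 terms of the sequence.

Split by position mod 2 into 2 tracks.
Track A = 11, 19, 27, 35, 43: linear: a_n = 3 + 8·n.
Track B = 64, 81, 100, 121, 144: perfect squares starting at 8².
Term 11 comes from track A (its 6th entry): 51.
The 12th slot belongs to track B; its 6th term is 169.

51, 169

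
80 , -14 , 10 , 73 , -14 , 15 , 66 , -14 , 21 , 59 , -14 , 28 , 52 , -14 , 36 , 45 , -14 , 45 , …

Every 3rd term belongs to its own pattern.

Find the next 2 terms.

The terms cycle through 3 interleaved subsequences.
Track A is 80, 73, 66, 59, 52, 45, which is linear: a_n = 87 − 7·n.
Track B is -14, -14, -14, -14, -14, -14, which is constant -14.
Track C is 10, 15, 21, 28, 36, 45, which is triangular numbers starting at T_4.
Position 19 → track A, term 7 = 38.
Position 20 → track B, term 7 = -14.

38, -14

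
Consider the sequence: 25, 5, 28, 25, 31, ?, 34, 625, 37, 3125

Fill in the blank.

Positions 1, 3, 5, … form one subsequence and positions 2, 4, 6, … form another.
Subsequence A is 25, 28, 31, 34, 37, which is arithmetic, step +3.
Subsequence B is 5, 25, ?, 625, 3125, which is a geometric progression (common ratio 5).
Subsequence B's pattern makes the blank 125.

125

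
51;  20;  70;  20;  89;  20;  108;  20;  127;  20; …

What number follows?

146

Positions 1, 3, 5, … form one subsequence and positions 2, 4, 6, … form another.
Track A is 51, 70, 89, 108, 127, which is adding 19 each time.
Track B is 20, 20, 20, 20, 20, which is the constant sequence 20.
Position 11 falls in track A as its term 6, giving 146.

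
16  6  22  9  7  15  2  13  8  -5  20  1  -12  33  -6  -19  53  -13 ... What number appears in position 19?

-26

The terms cycle through 3 interleaved subsequences.
Track A: 16, 9, 2, -5, -12, -19. Arithmetic, step −7.
Track B: 6, 7, 13, 20, 33, 53. Fibonacci-style (each term is the sum of the two before it).
Track C: 22, 15, 8, 1, -6, -13. Arithmetic with common difference −7.
Position 19 → track A, term 7 = -26.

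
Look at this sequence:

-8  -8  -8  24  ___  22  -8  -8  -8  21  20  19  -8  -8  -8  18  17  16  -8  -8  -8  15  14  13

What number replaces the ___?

23

The slot pattern repeats as AAABBB (period 6), so there are 2 interleaved tracks.
Track A: -8, -8, -8, -8, -8, -8, -8, -8, -8, -8, -8, -8 — constant -8.
Track B: 24, ?, 22, 21, 20, 19, 18, 17, 16, 15, 14, 13 — subtracting 1 each time.
Track B's pattern makes the blank 23.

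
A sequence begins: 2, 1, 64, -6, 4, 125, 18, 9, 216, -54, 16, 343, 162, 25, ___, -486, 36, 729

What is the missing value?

512

Split by position mod 3: positions 1, 4, 7, … form one track, and each other residue class forms its own.
Track A: 2, -6, 18, -54, 162, -486 (geometric, ×-3 each step).
Track B: 1, 4, 9, 16, 25, 36 (the squares 1², 2², 3², …).
Track C: 64, 125, 216, 343, ?, 729 (the cubes 4³, 5³, 6³, …).
The gap is track C's term 5; the rule gives 512.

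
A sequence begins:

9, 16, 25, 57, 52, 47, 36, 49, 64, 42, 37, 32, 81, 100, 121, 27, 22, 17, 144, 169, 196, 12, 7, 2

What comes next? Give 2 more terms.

225, 256

Positions follow the repeating pattern AAABBB; grouping by letter gives 2 tracks.
Stream A is 9, 16, 25, 36, 49, 64, 81, 100, 121, 144, 169, 196, which is perfect squares starting at 3².
Stream B is 57, 52, 47, 42, 37, 32, 27, 22, 17, 12, 7, 2, which is arithmetic, step −5.
Position 25 → stream A, term 13 = 225.
The 26th slot belongs to stream A; its 14th term is 256.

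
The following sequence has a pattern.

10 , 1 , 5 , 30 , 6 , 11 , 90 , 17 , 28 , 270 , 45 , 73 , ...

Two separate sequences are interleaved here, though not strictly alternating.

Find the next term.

810

Reading positions in blocks of 3 reveals the pattern ABB — 2 tracks woven together.
Stream A = 10, 30, 90, 270: a geometric progression (common ratio 3).
Stream B = 1, 5, 6, 11, 17, 28, 45, 73: Fibonacci-style (each term is the sum of the two before it).
Position 13 → stream A, term 5 = 810.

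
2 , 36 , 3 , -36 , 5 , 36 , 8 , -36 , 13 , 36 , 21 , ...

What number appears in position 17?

Taking every 2nd term gives 2 separate tracks.
Subsequence A: 2, 3, 5, 8, 13, 21 — Fibonacci-style (each term is the sum of the two before it).
Subsequence B: 36, -36, 36, -36, 36 — alternating ±36.
Position 17 falls in subsequence A as its term 9, giving 89.

89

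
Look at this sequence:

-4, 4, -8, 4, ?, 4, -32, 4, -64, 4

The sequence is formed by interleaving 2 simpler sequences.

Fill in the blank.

Split by position mod 2 into 2 tracks.
Stream A: -4, -8, ?, -32, -64. A geometric progression (common ratio 2).
Stream B: 4, 4, 4, 4, 4. Always 4.
Stream A's pattern makes the blank -16.

-16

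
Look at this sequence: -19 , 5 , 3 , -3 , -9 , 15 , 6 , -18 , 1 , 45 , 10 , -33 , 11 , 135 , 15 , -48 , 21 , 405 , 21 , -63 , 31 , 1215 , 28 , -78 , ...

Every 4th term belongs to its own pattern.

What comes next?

The terms cycle through 4 interleaved subsequences.
Subsequence A is -19, -9, 1, 11, 21, 31, which is adding 10 each time.
Subsequence B is 5, 15, 45, 135, 405, 1215, which is a geometric progression (common ratio 3).
Subsequence C is 3, 6, 10, 15, 21, 28, which is triangular numbers n(n+1)/2 for n = 2, 3, ….
Subsequence D is -3, -18, -33, -48, -63, -78, which is arithmetic with common difference −15.
Term 25 comes from subsequence A (its 7th entry): 41.

41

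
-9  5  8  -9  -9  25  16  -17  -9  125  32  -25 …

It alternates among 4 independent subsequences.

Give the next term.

-9

Split by position mod 4: positions 1, 5, 9, … form one track, and each other residue class forms its own.
Track A is -9, -9, -9, which is always -9.
Track B is 5, 25, 125, which is multiplying by 5 each time.
Track C is 8, 16, 32, which is powers of 2.
Track D is -9, -17, -25, which is arithmetic with common difference −8.
The 13th slot belongs to track A; its 4th term is -9.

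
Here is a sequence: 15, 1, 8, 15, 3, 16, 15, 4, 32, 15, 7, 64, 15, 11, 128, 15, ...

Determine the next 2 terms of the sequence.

Split by position mod 3: positions 1, 4, 7, … form one track, and each other residue class forms its own.
Stream A: 15, 15, 15, 15, 15, 15. Always 15.
Stream B: 1, 3, 4, 7, 11. A Fibonacci-like recurrence a_n = a_{n-1} + a_{n-2}.
Stream C: 8, 16, 32, 64, 128. Successive powers of 2.
Term 17 comes from stream B (its 6th entry): 18.
Position 18 → stream C, term 6 = 256.

18, 256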